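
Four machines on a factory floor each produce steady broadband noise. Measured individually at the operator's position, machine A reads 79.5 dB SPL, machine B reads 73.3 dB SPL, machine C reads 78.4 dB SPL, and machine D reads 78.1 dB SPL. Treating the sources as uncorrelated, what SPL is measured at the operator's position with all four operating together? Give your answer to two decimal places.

83.88 dB SPL

Add the sources as powers (linear), then convert back to dB:
L_total = 10·log₁₀(10^(79.5/10) + 10^(73.3/10) + 10^(78.4/10) + 10^(78.1/10)) = 10·log₁₀(244300000) = 83.88 dB SPL.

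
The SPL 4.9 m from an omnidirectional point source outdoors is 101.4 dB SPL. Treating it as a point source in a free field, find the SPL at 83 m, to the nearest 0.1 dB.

76.8 dB SPL

For a point source in a free field, ΔL = −20·log₁₀(d₂/d₁).
ΔL = −20·log₁₀(83/4.9) = -24.58 dB, so L₂ = 101.4 + (-24.58) = 76.8 dB SPL.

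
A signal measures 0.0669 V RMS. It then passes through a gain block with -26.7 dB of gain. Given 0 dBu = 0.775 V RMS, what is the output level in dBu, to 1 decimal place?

-48.0 dBu

Input level: 20·log₁₀(0.0669/0.775) = -21.28 dBu.
Output: -21.28 − 26.7 = -48.0 dBu.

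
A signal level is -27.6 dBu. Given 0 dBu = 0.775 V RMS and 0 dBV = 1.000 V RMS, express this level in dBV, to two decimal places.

The offset between the scales is 20·log₁₀(0.775/1.000) = −2.214 dB.
So dBV = -27.6 − 2.214 = -29.81 dBV.

-29.81 dBV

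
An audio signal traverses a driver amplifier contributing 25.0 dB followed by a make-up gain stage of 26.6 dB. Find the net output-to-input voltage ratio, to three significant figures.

380

Net gain = 25.0 + 26.6 = 51.6 dB.
Voltage ratio = 10^(51.6/20) = 380.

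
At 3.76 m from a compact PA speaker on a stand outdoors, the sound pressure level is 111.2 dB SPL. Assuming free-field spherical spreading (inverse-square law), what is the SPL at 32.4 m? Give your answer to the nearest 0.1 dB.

Inverse-square spreading gives ΔL = −20·log₁₀(d₂/d₁).
ΔL = −20·log₁₀(32.4/3.76) = -18.71 dB, so L₂ = 111.2 + (-18.71) = 92.5 dB SPL.

92.5 dB SPL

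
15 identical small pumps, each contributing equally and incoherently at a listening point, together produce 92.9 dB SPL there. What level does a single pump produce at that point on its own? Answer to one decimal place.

81.1 dB SPL

15 equal incoherent sources add 10·log₁₀(15) = 11.76 dB over one source.
L_one = 92.9 − 11.76 = 81.1 dB SPL.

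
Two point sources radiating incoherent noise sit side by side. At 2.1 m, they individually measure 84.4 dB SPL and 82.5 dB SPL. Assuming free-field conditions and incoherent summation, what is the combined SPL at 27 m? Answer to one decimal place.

64.4 dB SPL

Combined at 2.1 m: 10·log₁₀(10^(84.4/10)+10^(82.5/10)) = 86.56 dB SPL.
Then apply −20·log₁₀(27/2.1) = -22.18 dB → 64.4 dB SPL.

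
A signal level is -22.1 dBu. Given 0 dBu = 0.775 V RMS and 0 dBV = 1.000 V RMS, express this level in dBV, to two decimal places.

-24.31 dBV

The offset between the scales is 20·log₁₀(0.775/1.000) = −2.214 dB.
So dBV = -22.1 − 2.214 = -24.31 dBV.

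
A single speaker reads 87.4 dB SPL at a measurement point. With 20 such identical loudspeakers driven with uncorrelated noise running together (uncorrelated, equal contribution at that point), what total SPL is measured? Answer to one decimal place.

100.4 dB SPL

20 equal incoherent sources raise the level by 10·log₁₀(20) = 13.01 dB.
L_total = 87.4 + 13.01 = 100.4 dB SPL.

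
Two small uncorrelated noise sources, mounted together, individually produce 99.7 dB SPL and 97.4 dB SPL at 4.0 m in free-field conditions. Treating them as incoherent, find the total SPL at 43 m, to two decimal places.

Combined at 4.0 m: 10·log₁₀(10^(99.7/10)+10^(97.4/10)) = 101.711 dB SPL.
Then apply −20·log₁₀(43/4.0) = -20.628 dB → 81.08 dB SPL.

81.08 dB SPL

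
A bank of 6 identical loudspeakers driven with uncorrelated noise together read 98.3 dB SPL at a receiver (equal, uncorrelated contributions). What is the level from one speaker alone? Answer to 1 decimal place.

6 equal incoherent sources add 10·log₁₀(6) = 7.78 dB over one source.
L_one = 98.3 − 7.78 = 90.5 dB SPL.

90.5 dB SPL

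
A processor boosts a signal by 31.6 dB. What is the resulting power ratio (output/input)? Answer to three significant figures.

1450

Power ratio = 10^(dB/10).
10^(31.6/10) = 10^(3.160) = 1450.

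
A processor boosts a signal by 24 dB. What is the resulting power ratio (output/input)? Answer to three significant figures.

Power ratio = 10^(dB/10).
10^(24/10) = 10^(2.400) = 251.

251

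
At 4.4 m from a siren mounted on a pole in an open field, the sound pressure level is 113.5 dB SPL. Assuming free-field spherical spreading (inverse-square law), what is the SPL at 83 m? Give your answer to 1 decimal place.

88.0 dB SPL

Free-field point source: level drops by 20·log₁₀ of the distance ratio.
ΔL = −20·log₁₀(83/4.4) = -25.51 dB, so L₂ = 113.5 + (-25.51) = 88.0 dB SPL.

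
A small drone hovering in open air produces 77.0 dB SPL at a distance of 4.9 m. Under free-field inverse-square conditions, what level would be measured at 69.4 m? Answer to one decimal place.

For a point source in a free field, ΔL = −20·log₁₀(d₂/d₁).
ΔL = −20·log₁₀(69.4/4.9) = -23.02 dB, so L₂ = 77.0 + (-23.02) = 54.0 dB SPL.

54.0 dB SPL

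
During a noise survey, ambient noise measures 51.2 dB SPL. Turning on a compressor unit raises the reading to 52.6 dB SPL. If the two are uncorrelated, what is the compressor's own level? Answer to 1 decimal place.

47.0 dB SPL

Subtract intensities: L_src = 10·log₁₀(10^(L_total/10) − 10^(L_bg/10)).
L_src = 10·log₁₀(10^(52.6/10) − 10^(51.2/10)) = 10·log₁₀(50140) = 47.0 dB SPL.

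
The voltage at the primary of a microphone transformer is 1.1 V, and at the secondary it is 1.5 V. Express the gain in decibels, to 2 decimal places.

2.69 dB

Voltage is an amplitude quantity, so gain = 20·log₁₀(V_out/V_in).
20·log₁₀(1.5/1.1) = 20·log₁₀(1.364) = 2.69 dB.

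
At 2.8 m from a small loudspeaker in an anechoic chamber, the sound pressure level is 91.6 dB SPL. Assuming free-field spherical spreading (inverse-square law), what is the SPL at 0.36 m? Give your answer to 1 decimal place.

109.4 dB SPL

Inverse-square spreading gives ΔL = −20·log₁₀(d₂/d₁).
ΔL = −20·log₁₀(0.36/2.8) = 17.82 dB, so L₂ = 91.6 + (17.82) = 109.4 dB SPL.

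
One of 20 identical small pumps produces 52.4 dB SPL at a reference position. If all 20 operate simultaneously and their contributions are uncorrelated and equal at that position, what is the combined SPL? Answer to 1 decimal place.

65.4 dB SPL

20 equal incoherent sources raise the level by 10·log₁₀(20) = 13.01 dB.
L_total = 52.4 + 13.01 = 65.4 dB SPL.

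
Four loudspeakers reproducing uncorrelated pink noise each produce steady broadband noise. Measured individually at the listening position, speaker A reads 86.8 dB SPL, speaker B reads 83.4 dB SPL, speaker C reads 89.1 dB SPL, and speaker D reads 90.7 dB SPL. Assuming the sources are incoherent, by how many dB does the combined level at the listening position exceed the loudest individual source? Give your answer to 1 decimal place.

3.6 dB

Add the sources as powers (linear), then convert back to dB:
L_total = 10·log₁₀(10^(86.8/10) + 10^(83.4/10) + 10^(89.1/10) + 10^(90.7/10)) = 94.29 dB SPL.
Excess over the loudest (90.7 dB): 94.29 − 90.7 = 3.6 dB.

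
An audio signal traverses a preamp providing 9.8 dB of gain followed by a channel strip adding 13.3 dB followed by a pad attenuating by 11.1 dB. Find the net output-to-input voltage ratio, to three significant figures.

Net gain = 9.8 + 13.3 + (−11.1) = 12.0 dB.
Voltage ratio = 10^(12.0/20) = 3.98.

3.98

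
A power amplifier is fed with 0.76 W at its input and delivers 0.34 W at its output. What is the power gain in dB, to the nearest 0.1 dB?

Power ratio → dB uses the 10·log₁₀ form:
10·log₁₀(0.34/0.76) = 10·log₁₀(0.4474) = -3.5 dB.

-3.5 dB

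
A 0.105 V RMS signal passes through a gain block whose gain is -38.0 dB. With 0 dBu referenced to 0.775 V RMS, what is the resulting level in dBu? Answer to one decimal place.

Input level: 20·log₁₀(0.105/0.775) = -17.36 dBu.
Output: -17.36 − 38.0 = -55.4 dBu.

-55.4 dBu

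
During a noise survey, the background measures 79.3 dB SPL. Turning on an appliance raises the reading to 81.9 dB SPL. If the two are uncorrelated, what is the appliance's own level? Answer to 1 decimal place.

78.4 dB SPL

Remove the background by subtracting linear intensities:
L_src = 10·log₁₀(10^(81.9/10) − 10^(79.3/10)) = 10·log₁₀(69770000) = 78.4 dB SPL.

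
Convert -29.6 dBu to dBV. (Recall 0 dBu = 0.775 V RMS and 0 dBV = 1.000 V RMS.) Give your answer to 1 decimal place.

-31.8 dBV

The offset between the scales is 20·log₁₀(0.775/1.000) = −2.214 dB.
So dBV = -29.6 − 2.214 = -31.8 dBV.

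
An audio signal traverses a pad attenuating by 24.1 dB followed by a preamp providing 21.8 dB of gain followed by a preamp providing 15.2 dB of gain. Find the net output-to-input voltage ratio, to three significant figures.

Net gain = (−24.1) + 21.8 + 15.2 = 12.9 dB.
Voltage ratio = 10^(12.9/20) = 4.42.

4.42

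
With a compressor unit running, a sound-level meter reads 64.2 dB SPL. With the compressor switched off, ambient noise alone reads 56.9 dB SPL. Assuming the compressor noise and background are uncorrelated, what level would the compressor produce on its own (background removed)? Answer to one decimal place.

Subtract intensities: L_src = 10·log₁₀(10^(L_total/10) − 10^(L_bg/10)).
L_src = 10·log₁₀(10^(64.2/10) − 10^(56.9/10)) = 10·log₁₀(2140000) = 63.3 dB SPL.

63.3 dB SPL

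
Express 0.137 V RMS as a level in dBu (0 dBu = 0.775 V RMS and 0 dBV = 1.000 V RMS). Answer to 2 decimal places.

-15.05 dBu

dBu = 20·log₁₀(V / 0.775 V).
20·log₁₀(0.137/0.775) = -15.05 dBu.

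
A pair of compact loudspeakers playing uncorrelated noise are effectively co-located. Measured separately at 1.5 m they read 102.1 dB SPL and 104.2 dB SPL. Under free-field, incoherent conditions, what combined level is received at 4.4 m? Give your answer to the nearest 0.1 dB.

96.9 dB SPL

Combined at 1.5 m: 10·log₁₀(10^(102.1/10)+10^(104.2/10)) = 106.29 dB SPL.
Then apply −20·log₁₀(4.4/1.5) = -9.35 dB → 96.9 dB SPL.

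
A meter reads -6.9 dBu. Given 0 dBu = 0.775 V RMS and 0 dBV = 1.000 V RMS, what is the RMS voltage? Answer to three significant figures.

V = 0.775 V × 10^(-6.9/20).
= 0.775 × 0.4519 = 0.350 V.

0.350 V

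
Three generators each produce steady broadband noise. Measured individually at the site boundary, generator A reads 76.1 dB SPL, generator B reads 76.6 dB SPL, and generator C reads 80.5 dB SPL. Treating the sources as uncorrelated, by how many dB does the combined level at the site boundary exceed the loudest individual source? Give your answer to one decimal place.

Add the sources as powers (linear), then convert back to dB:
L_total = 10·log₁₀(10^(76.1/10) + 10^(76.6/10) + 10^(80.5/10)) = 82.98 dB SPL.
Excess over the loudest (80.5 dB): 82.98 − 80.5 = 2.5 dB.

2.5 dB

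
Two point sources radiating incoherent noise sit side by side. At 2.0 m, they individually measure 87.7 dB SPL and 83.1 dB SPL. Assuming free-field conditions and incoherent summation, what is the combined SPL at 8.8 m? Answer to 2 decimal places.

76.12 dB SPL

Combined at 2.0 m: 10·log₁₀(10^(87.7/10)+10^(83.1/10)) = 88.993 dB SPL.
Then apply −20·log₁₀(8.8/2.0) = -12.869 dB → 76.12 dB SPL.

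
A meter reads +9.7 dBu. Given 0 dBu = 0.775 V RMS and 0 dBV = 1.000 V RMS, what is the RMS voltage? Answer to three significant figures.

2.37 V

V = 0.775 V × 10^(+9.7/20).
= 0.775 × 3.055 = 2.37 V.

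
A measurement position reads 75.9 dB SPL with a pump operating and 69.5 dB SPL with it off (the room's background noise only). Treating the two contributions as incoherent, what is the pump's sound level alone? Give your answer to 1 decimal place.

74.8 dB SPL

Subtract intensities: L_src = 10·log₁₀(10^(L_total/10) − 10^(L_bg/10)).
L_src = 10·log₁₀(10^(75.9/10) − 10^(69.5/10)) = 10·log₁₀(29990000) = 74.8 dB SPL.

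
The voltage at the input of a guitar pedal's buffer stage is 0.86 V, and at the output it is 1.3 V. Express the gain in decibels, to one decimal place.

3.6 dB

Voltage ratio → dB uses the 20·log₁₀ form:
20·log₁₀(1.3/0.86) = 20·log₁₀(1.512) = 3.6 dB.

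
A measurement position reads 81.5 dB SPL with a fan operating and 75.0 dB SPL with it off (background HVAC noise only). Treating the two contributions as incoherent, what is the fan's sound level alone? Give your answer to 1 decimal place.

Background correction is a power subtraction:
L_src = 10·log₁₀(10^(81.5/10) − 10^(75.0/10)) = 10·log₁₀(109600000) = 80.4 dB SPL.

80.4 dB SPL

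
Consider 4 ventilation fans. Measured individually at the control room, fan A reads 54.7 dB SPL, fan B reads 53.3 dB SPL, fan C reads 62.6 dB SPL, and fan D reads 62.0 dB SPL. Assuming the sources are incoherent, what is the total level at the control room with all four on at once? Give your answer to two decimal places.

Incoherent sources sum as intensities:
L_total = 10·log₁₀(10^(54.7/10) + 10^(53.3/10) + 10^(62.6/10) + 10^(62.0/10)) = 10·log₁₀(3914000) = 65.93 dB SPL.

65.93 dB SPL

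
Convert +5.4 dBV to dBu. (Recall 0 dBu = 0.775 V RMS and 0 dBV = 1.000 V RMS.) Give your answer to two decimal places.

The offset between the scales is 20·log₁₀(0.775/1.000) = −2.214 dB.
So dBu = +5.4 + 2.214 = +7.61 dBu.

+7.61 dBu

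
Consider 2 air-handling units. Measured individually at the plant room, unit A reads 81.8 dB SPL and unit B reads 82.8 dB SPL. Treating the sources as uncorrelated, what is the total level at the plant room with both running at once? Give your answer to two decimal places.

85.34 dB SPL

Add the sources as powers (linear), then convert back to dB:
L_total = 10·log₁₀(10^(81.8/10) + 10^(82.8/10)) = 10·log₁₀(341900000) = 85.34 dB SPL.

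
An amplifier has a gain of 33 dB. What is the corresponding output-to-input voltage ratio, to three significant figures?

Voltage ratio = 10^(dB/20).
10^(33/20) = 10^(1.650) = 44.7.

44.7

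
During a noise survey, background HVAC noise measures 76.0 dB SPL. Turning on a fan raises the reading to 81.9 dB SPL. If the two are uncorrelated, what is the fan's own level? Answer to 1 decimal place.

80.6 dB SPL

Background correction is a power subtraction:
L_src = 10·log₁₀(10^(81.9/10) − 10^(76.0/10)) = 10·log₁₀(115100000) = 80.6 dB SPL.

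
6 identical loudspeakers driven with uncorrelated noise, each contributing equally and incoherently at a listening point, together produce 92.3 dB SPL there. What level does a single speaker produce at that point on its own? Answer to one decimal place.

84.5 dB SPL

6 equal incoherent sources add 10·log₁₀(6) = 7.78 dB over one source.
L_one = 92.3 − 7.78 = 84.5 dB SPL.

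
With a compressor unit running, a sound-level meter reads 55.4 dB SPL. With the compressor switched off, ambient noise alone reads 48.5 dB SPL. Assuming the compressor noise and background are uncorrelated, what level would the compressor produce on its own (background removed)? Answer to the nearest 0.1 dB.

Remove the background by subtracting linear intensities:
L_src = 10·log₁₀(10^(55.4/10) − 10^(48.5/10)) = 10·log₁₀(275900) = 54.4 dB SPL.

54.4 dB SPL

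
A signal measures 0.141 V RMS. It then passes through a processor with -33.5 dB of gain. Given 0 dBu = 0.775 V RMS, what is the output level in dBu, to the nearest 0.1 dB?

-48.3 dBu

Input level: 20·log₁₀(0.141/0.775) = -14.80 dBu.
Output: -14.80 − 33.5 = -48.3 dBu.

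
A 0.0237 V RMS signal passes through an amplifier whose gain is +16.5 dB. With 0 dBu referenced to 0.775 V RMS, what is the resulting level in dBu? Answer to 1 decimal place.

-13.8 dBu

Input level: 20·log₁₀(0.0237/0.775) = -30.29 dBu.
Output: -30.29 + 16.5 = -13.8 dBu.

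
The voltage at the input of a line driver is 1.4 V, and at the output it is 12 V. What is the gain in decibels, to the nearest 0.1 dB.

Voltage is an amplitude quantity, so gain = 20·log₁₀(V_out/V_in).
20·log₁₀(12/1.4) = 20·log₁₀(8.571) = 18.7 dB.

18.7 dB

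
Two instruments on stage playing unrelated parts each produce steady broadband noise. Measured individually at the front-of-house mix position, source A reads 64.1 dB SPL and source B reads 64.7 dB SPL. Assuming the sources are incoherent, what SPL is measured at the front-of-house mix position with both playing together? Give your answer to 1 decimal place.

Incoherent sources sum as intensities:
L_total = 10·log₁₀(10^(64.1/10) + 10^(64.7/10)) = 10·log₁₀(5522000) = 67.4 dB SPL.

67.4 dB SPL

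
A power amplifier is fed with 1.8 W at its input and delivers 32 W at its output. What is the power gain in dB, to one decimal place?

12.5 dB

Power ratio → dB uses the 10·log₁₀ form:
10·log₁₀(32/1.8) = 10·log₁₀(17.78) = 12.5 dB.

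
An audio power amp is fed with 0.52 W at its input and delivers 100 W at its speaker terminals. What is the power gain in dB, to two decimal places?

22.84 dB

Power ratio → dB uses the 10·log₁₀ form:
10·log₁₀(100/0.52) = 10·log₁₀(192.3) = 22.84 dB.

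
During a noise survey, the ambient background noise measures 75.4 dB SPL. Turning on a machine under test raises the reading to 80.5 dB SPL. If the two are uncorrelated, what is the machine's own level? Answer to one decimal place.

Background correction is a power subtraction:
L_src = 10·log₁₀(10^(80.5/10) − 10^(75.4/10)) = 10·log₁₀(77530000) = 78.9 dB SPL.

78.9 dB SPL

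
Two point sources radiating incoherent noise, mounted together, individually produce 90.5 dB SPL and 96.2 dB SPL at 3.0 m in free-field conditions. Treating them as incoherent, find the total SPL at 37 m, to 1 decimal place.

Combined at 3.0 m: 10·log₁₀(10^(90.5/10)+10^(96.2/10)) = 97.24 dB SPL.
Then apply −20·log₁₀(37/3.0) = -21.82 dB → 75.4 dB SPL.

75.4 dB SPL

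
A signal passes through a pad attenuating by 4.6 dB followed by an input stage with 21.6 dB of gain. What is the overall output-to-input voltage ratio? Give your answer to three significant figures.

Net gain = (−4.6) + 21.6 = 17.0 dB.
Voltage ratio = 10^(17.0/20) = 7.08.

7.08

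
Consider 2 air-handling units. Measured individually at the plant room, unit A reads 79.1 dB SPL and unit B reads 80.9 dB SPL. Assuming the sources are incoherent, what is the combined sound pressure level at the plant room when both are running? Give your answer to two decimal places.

Uncorrelated sources add in intensity (power), not in dB.
L_total = 10·log₁₀(10^(79.1/10) + 10^(80.9/10)) = 10·log₁₀(204300000) = 83.10 dB SPL.

83.10 dB SPL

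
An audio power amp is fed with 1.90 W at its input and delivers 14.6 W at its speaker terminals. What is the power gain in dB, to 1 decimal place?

Power is a power quantity, so gain = 10·log₁₀(P_out/P_in).
10·log₁₀(14.6/1.90) = 10·log₁₀(7.684) = 8.9 dB.

8.9 dB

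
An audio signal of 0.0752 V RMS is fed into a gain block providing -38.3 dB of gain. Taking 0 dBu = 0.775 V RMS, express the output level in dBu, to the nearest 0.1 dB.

Input level: 20·log₁₀(0.0752/0.775) = -20.26 dBu.
Output: -20.26 − 38.3 = -58.6 dBu.

-58.6 dBu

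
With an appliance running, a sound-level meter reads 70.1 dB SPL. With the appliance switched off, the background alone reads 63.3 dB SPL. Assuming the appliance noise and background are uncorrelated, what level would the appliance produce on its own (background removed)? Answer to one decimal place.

Background correction is a power subtraction:
L_src = 10·log₁₀(10^(70.1/10) − 10^(63.3/10)) = 10·log₁₀(8095000) = 69.1 dB SPL.

69.1 dB SPL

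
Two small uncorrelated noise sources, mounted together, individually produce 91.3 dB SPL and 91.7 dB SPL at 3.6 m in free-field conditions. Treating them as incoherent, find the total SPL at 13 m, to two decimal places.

83.36 dB SPL

Combined at 3.6 m: 10·log₁₀(10^(91.3/10)+10^(91.7/10)) = 94.515 dB SPL.
Then apply −20·log₁₀(13/3.6) = -11.153 dB → 83.36 dB SPL.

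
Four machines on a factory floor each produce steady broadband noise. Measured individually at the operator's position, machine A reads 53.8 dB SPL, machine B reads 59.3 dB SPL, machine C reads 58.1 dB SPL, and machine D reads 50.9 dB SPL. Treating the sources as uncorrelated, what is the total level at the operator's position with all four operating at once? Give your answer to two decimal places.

Incoherent sources sum as intensities:
L_total = 10·log₁₀(10^(53.8/10) + 10^(59.3/10) + 10^(58.1/10) + 10^(50.9/10)) = 10·log₁₀(1860000) = 62.69 dB SPL.

62.69 dB SPL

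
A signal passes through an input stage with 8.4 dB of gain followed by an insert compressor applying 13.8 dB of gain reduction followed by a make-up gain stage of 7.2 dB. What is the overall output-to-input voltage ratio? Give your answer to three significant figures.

Net gain = 8.4 + (−13.8) + 7.2 = 1.8 dB.
Voltage ratio = 10^(1.8/20) = 1.23.

1.23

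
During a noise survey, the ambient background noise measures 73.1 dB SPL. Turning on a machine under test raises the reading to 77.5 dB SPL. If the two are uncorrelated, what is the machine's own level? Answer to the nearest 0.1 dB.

75.5 dB SPL

Subtract intensities: L_src = 10·log₁₀(10^(L_total/10) − 10^(L_bg/10)).
L_src = 10·log₁₀(10^(77.5/10) − 10^(73.1/10)) = 10·log₁₀(35820000) = 75.5 dB SPL.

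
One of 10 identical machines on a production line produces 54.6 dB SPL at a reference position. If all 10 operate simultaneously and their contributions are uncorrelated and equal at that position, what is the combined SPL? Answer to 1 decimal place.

64.6 dB SPL

10 equal incoherent sources raise the level by 10·log₁₀(10) = 10.00 dB.
L_total = 54.6 + 10.00 = 64.6 dB SPL.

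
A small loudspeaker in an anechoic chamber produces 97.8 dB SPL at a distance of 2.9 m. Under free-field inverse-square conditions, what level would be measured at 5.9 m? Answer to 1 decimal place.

For a point source in a free field, ΔL = −20·log₁₀(d₂/d₁).
ΔL = −20·log₁₀(5.9/2.9) = -6.17 dB, so L₂ = 97.8 + (-6.17) = 91.6 dB SPL.

91.6 dB SPL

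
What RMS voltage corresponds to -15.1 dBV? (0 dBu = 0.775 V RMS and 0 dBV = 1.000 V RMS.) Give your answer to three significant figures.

V = 1.000 V × 10^(-15.1/20).
= 1.000 × 0.1758 = 0.176 V.

0.176 V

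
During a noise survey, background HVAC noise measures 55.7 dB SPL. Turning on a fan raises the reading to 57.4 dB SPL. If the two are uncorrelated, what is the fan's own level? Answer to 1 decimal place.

Background correction is a power subtraction:
L_src = 10·log₁₀(10^(57.4/10) − 10^(55.7/10)) = 10·log₁₀(178000) = 52.5 dB SPL.

52.5 dB SPL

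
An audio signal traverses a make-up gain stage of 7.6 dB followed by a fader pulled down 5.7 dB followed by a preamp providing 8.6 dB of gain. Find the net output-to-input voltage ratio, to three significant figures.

Net gain = 7.6 + (−5.7) + 8.6 = 10.5 dB.
Voltage ratio = 10^(10.5/20) = 3.35.

3.35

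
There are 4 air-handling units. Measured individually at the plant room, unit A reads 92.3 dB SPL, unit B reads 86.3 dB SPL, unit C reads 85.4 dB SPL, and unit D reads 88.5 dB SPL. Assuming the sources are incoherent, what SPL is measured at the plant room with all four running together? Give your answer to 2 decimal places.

Uncorrelated sources add in intensity (power), not in dB.
L_total = 10·log₁₀(10^(92.3/10) + 10^(86.3/10) + 10^(85.4/10) + 10^(88.5/10)) = 10·log₁₀(3180000000) = 95.02 dB SPL.

95.02 dB SPL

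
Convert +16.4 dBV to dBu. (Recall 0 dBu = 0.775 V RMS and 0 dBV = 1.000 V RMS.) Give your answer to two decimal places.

The offset between the scales is 20·log₁₀(0.775/1.000) = −2.214 dB.
So dBu = +16.4 + 2.214 = +18.61 dBu.

+18.61 dBu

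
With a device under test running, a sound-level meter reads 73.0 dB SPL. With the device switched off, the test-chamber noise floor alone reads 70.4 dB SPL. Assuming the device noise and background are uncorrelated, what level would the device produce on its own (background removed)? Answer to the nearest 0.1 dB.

69.5 dB SPL

Remove the background by subtracting linear intensities:
L_src = 10·log₁₀(10^(73.0/10) − 10^(70.4/10)) = 10·log₁₀(8988000) = 69.5 dB SPL.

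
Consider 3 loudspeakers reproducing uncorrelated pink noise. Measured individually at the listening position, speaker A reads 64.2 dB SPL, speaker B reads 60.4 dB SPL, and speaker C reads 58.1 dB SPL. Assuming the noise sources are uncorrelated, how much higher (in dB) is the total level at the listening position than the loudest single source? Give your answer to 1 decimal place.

2.2 dB

Add the sources as powers (linear), then convert back to dB:
L_total = 10·log₁₀(10^(64.2/10) + 10^(60.4/10) + 10^(58.1/10)) = 66.41 dB SPL.
Excess over the loudest (64.2 dB): 66.41 − 64.2 = 2.2 dB.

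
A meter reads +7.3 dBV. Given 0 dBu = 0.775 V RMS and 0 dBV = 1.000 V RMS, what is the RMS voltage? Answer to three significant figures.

2.32 V

V = 1.000 V × 10^(+7.3/20).
= 1.000 × 2.317 = 2.32 V.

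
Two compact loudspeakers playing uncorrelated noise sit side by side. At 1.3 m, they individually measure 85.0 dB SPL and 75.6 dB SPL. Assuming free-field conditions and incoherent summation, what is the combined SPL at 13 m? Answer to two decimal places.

Combined at 1.3 m: 10·log₁₀(10^(85.0/10)+10^(75.6/10)) = 85.472 dB SPL.
Then apply −20·log₁₀(13/1.3) = -20.000 dB → 65.47 dB SPL.

65.47 dB SPL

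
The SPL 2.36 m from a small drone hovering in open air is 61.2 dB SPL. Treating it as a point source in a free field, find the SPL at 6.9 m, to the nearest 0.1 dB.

Inverse-square spreading gives ΔL = −20·log₁₀(d₂/d₁).
ΔL = −20·log₁₀(6.9/2.36) = -9.32 dB, so L₂ = 61.2 + (-9.32) = 51.9 dB SPL.

51.9 dB SPL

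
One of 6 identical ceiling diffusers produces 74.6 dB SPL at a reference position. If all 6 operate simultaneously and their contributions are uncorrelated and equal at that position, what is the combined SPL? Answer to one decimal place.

6 equal incoherent sources raise the level by 10·log₁₀(6) = 7.78 dB.
L_total = 74.6 + 7.78 = 82.4 dB SPL.

82.4 dB SPL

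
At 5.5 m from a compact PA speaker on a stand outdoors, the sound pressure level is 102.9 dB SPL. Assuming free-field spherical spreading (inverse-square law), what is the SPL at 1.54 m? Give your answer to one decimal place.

For a point source in a free field, ΔL = −20·log₁₀(d₂/d₁).
ΔL = −20·log₁₀(1.54/5.5) = 11.06 dB, so L₂ = 102.9 + (11.06) = 114.0 dB SPL.

114.0 dB SPL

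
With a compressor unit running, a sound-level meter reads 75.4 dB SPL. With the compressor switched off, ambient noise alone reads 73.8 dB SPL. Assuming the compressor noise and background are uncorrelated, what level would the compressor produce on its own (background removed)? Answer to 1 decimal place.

Remove the background by subtracting linear intensities:
L_src = 10·log₁₀(10^(75.4/10) − 10^(73.8/10)) = 10·log₁₀(10690000) = 70.3 dB SPL.

70.3 dB SPL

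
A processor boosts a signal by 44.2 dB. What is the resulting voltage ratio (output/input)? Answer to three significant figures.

Voltage ratio = 10^(dB/20).
10^(44.2/20) = 10^(2.210) = 162.

162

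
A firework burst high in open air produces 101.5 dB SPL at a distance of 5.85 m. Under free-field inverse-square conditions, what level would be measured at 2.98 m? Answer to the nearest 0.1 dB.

107.4 dB SPL

For a point source in a free field, ΔL = −20·log₁₀(d₂/d₁).
ΔL = −20·log₁₀(2.98/5.85) = 5.86 dB, so L₂ = 101.5 + (5.86) = 107.4 dB SPL.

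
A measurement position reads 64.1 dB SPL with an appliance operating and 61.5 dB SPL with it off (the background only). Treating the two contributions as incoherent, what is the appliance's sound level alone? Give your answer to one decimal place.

60.6 dB SPL

Remove the background by subtracting linear intensities:
L_src = 10·log₁₀(10^(64.1/10) − 10^(61.5/10)) = 10·log₁₀(1158000) = 60.6 dB SPL.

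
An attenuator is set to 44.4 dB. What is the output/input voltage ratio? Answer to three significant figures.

0.00603

Voltage ratio = 10^(dB/20).
10^(-44.4/20) = 10^(-2.220) = 0.00603.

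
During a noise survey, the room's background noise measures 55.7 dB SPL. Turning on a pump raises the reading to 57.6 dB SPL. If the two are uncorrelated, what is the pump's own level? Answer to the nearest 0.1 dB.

53.1 dB SPL

Subtract intensities: L_src = 10·log₁₀(10^(L_total/10) − 10^(L_bg/10)).
L_src = 10·log₁₀(10^(57.6/10) − 10^(55.7/10)) = 10·log₁₀(203900) = 53.1 dB SPL.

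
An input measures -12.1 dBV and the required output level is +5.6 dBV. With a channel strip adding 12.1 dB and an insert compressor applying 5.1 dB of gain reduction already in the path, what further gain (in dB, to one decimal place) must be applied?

10.7 dB

The required make-up gain is the shortfall in the dB sum.
G = +5.6 − (-12.1) − 12.1 + 5.1 = 10.7 dB.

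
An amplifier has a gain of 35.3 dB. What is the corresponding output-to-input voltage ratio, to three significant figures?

Voltage ratio = 10^(dB/20).
10^(35.3/20) = 10^(1.765) = 58.2.

58.2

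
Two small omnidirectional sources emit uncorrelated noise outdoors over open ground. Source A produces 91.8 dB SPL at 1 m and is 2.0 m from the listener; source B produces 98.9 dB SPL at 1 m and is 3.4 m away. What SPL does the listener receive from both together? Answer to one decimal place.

At the listener: L_A = 91.8 − 20·log₁₀(2.0) = 85.78 dB; L_B = 98.9 − 20·log₁₀(3.4) = 88.27 dB.
Combined: 10·log₁₀(10^(85.78/10)+10^(88.27/10)) = 90.2 dB SPL.

90.2 dB SPL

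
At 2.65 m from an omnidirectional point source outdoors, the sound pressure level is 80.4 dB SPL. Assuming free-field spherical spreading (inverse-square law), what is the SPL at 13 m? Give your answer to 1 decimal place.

Free-field point source: level drops by 20·log₁₀ of the distance ratio.
ΔL = −20·log₁₀(13/2.65) = -13.81 dB, so L₂ = 80.4 + (-13.81) = 66.6 dB SPL.

66.6 dB SPL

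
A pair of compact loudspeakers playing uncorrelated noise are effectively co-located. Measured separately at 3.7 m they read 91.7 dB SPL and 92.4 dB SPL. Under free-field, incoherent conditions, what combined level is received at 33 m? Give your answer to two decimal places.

76.07 dB SPL

Combined at 3.7 m: 10·log₁₀(10^(91.7/10)+10^(92.4/10)) = 95.074 dB SPL.
Then apply −20·log₁₀(33/3.7) = -19.006 dB → 76.07 dB SPL.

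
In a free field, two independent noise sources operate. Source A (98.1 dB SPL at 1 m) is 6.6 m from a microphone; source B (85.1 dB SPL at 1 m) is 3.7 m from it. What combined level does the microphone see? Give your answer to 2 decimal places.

82.35 dB SPL

At the listener: L_A = 98.1 − 20·log₁₀(6.6) = 81.709 dB; L_B = 85.1 − 20·log₁₀(3.7) = 73.736 dB.
Combined: 10·log₁₀(10^(81.709/10)+10^(73.736/10)) = 82.35 dB SPL.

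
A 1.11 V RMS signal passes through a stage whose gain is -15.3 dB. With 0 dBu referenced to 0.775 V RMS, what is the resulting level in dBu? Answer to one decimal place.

-12.2 dBu

Input level: 20·log₁₀(1.11/0.775) = 3.12 dBu.
Output: 3.12 − 15.3 = -12.2 dBu.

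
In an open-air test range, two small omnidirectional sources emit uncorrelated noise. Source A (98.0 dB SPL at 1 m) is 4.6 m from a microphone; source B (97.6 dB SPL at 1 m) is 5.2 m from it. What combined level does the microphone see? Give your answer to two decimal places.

87.08 dB SPL

At the listener: L_A = 98.0 − 20·log₁₀(4.6) = 84.745 dB; L_B = 97.6 − 20·log₁₀(5.2) = 83.280 dB.
Combined: 10·log₁₀(10^(84.745/10)+10^(83.280/10)) = 87.08 dB SPL.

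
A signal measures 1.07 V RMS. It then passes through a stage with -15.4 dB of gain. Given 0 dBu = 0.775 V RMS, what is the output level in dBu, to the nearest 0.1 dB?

Input level: 20·log₁₀(1.07/0.775) = 2.80 dBu.
Output: 2.80 − 15.4 = -12.6 dBu.

-12.6 dBu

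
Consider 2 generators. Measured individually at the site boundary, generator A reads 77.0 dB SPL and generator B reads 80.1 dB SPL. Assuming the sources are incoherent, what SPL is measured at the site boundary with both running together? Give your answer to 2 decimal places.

81.83 dB SPL

Incoherent sources sum as intensities:
L_total = 10·log₁₀(10^(77.0/10) + 10^(80.1/10)) = 10·log₁₀(152400000) = 81.83 dB SPL.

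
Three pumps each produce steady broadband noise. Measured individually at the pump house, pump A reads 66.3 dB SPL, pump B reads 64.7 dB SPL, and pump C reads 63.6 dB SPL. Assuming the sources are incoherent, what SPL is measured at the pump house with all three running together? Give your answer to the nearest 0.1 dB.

69.8 dB SPL

Uncorrelated sources add in intensity (power), not in dB.
L_total = 10·log₁₀(10^(66.3/10) + 10^(64.7/10) + 10^(63.6/10)) = 10·log₁₀(9508000) = 69.8 dB SPL.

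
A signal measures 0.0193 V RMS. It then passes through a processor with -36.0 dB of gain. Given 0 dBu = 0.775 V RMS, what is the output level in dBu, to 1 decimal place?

-68.1 dBu

Input level: 20·log₁₀(0.0193/0.775) = -32.07 dBu.
Output: -32.07 − 36.0 = -68.1 dBu.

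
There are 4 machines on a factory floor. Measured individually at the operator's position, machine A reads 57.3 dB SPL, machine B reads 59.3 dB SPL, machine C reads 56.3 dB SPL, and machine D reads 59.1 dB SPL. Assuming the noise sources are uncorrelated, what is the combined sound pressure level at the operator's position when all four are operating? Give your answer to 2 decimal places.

Add the sources as powers (linear), then convert back to dB:
L_total = 10·log₁₀(10^(57.3/10) + 10^(59.3/10) + 10^(56.3/10) + 10^(59.1/10)) = 10·log₁₀(2628000) = 64.20 dB SPL.

64.20 dB SPL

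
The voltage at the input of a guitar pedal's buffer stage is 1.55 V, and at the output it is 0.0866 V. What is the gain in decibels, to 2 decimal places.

Voltage is an amplitude quantity, so gain = 20·log₁₀(V_out/V_in).
20·log₁₀(0.0866/1.55) = 20·log₁₀(0.05587) = -25.06 dB.

-25.06 dB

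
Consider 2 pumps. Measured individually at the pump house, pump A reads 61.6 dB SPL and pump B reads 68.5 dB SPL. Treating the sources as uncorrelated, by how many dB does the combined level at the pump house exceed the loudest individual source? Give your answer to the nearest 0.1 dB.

Uncorrelated sources add in intensity (power), not in dB.
L_total = 10·log₁₀(10^(61.6/10) + 10^(68.5/10)) = 69.31 dB SPL.
Excess over the loudest (68.5 dB): 69.31 − 68.5 = 0.8 dB.

0.8 dB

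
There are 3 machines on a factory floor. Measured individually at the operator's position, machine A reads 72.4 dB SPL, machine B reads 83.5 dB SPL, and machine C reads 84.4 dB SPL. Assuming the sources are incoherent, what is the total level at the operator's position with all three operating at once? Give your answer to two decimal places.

87.13 dB SPL

Uncorrelated sources add in intensity (power), not in dB.
L_total = 10·log₁₀(10^(72.4/10) + 10^(83.5/10) + 10^(84.4/10)) = 10·log₁₀(516700000) = 87.13 dB SPL.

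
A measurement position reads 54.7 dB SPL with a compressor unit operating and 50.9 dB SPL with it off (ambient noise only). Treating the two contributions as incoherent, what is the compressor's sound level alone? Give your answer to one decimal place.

52.4 dB SPL

Background correction is a power subtraction:
L_src = 10·log₁₀(10^(54.7/10) − 10^(50.9/10)) = 10·log₁₀(172100) = 52.4 dB SPL.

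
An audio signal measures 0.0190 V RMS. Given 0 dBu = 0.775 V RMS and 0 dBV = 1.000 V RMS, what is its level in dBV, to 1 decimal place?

-34.4 dBV

dBV = 20·log₁₀(V / 1.000 V).
20·log₁₀(0.0190/1.000) = -34.4 dBV.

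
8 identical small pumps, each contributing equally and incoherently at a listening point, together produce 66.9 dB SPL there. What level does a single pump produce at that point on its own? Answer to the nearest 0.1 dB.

57.9 dB SPL

8 equal incoherent sources add 10·log₁₀(8) = 9.03 dB over one source.
L_one = 66.9 − 9.03 = 57.9 dB SPL.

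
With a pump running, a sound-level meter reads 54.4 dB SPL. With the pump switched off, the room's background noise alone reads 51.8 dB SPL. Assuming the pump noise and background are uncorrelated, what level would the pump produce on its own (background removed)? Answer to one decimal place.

Remove the background by subtracting linear intensities:
L_src = 10·log₁₀(10^(54.4/10) − 10^(51.8/10)) = 10·log₁₀(124100) = 50.9 dB SPL.

50.9 dB SPL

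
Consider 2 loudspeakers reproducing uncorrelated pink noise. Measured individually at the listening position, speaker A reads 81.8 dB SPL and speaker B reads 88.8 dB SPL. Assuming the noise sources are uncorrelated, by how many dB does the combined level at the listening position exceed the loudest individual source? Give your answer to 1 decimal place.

0.8 dB

Uncorrelated sources add in intensity (power), not in dB.
L_total = 10·log₁₀(10^(81.8/10) + 10^(88.8/10)) = 89.59 dB SPL.
Excess over the loudest (88.8 dB): 89.59 − 88.8 = 0.8 dB.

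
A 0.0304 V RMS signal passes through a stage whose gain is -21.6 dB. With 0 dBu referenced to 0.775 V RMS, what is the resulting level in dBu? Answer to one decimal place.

-49.7 dBu

Input level: 20·log₁₀(0.0304/0.775) = -28.13 dBu.
Output: -28.13 − 21.6 = -49.7 dBu.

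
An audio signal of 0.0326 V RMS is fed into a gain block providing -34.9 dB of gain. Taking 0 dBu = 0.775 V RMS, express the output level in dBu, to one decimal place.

Input level: 20·log₁₀(0.0326/0.775) = -27.52 dBu.
Output: -27.52 − 34.9 = -62.4 dBu.

-62.4 dBu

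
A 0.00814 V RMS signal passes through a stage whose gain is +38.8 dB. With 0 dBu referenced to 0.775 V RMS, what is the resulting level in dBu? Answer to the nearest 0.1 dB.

Input level: 20·log₁₀(0.00814/0.775) = -39.57 dBu.
Output: -39.57 + 38.8 = -0.8 dBu.

-0.8 dBu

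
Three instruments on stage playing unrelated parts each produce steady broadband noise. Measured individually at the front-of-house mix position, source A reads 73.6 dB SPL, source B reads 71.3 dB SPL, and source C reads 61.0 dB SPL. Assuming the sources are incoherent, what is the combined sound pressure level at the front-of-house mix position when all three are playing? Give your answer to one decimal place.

Uncorrelated sources add in intensity (power), not in dB.
L_total = 10·log₁₀(10^(73.6/10) + 10^(71.3/10) + 10^(61.0/10)) = 10·log₁₀(37660000) = 75.8 dB SPL.

75.8 dB SPL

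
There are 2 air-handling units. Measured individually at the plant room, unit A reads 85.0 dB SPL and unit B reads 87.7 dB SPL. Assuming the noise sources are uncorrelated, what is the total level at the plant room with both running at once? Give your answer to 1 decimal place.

89.6 dB SPL

Uncorrelated sources add in intensity (power), not in dB.
L_total = 10·log₁₀(10^(85.0/10) + 10^(87.7/10)) = 10·log₁₀(905100000) = 89.6 dB SPL.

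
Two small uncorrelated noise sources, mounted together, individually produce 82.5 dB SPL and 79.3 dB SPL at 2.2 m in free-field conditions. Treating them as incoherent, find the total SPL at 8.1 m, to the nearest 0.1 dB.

Combined at 2.2 m: 10·log₁₀(10^(82.5/10)+10^(79.3/10)) = 84.20 dB SPL.
Then apply −20·log₁₀(8.1/2.2) = -11.32 dB → 72.9 dB SPL.

72.9 dB SPL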